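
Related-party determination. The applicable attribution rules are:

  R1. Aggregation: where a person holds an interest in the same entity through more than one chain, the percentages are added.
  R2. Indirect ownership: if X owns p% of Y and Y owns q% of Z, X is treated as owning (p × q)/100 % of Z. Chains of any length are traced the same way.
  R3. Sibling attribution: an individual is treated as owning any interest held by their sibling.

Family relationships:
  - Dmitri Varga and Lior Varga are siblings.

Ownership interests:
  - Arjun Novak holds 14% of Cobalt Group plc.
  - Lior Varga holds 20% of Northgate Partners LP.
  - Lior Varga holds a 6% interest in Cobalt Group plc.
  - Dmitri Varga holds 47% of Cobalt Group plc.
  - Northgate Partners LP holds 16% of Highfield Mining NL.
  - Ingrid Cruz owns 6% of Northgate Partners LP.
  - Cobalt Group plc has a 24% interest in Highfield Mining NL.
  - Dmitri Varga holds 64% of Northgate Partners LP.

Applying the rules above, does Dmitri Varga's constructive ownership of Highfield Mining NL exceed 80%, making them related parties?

By sibling attribution (R3), Dmitri Varga is treated as also owning Lior Varga's interest in Northgate Partners LP, giving 64% + 20% = 84%.
By sibling attribution (R3), Dmitri Varga is treated as also owning Lior Varga's interest in Cobalt Group plc, giving 47% + 6% = 53%.
Chain via Northgate Partners LP (R2): 84% × 16% = 13.44% of Highfield Mining NL.
Chain via Cobalt Group plc (R2): 53% × 24% = 12.72% of Highfield Mining NL.
Aggregating (R1): 13.44% + 12.72% = 26.16%.
26.16% does not exceed the 80% threshold, so Dmitri is not a related party to Highfield Mining NL.

No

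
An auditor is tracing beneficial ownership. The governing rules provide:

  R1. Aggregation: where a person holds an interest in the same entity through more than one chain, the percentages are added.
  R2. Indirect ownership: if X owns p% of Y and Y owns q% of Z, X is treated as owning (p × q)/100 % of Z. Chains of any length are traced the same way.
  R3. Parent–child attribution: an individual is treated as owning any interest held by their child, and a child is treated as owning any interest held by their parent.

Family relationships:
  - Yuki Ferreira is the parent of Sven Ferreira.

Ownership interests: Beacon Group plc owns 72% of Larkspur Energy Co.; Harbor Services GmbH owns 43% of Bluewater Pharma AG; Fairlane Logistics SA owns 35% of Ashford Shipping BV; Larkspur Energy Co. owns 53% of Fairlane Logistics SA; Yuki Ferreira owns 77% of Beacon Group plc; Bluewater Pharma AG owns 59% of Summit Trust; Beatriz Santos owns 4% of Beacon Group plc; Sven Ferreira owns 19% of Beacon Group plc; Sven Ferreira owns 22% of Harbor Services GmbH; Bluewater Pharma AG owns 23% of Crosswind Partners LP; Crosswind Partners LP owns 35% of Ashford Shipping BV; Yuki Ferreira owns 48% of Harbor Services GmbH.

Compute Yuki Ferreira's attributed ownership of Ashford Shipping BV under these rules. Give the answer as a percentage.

15.24481%

By parent–child attribution (R3), Yuki Ferreira is treated as also owning Sven Ferreira's interest in Harbor Services GmbH, giving 48% + 22% = 70%.
By parent–child attribution (R3), Yuki Ferreira is treated as also owning Sven Ferreira's interest in Beacon Group plc, giving 77% + 19% = 96%.
Chain via Harbor Services GmbH → Bluewater Pharma AG → Crosswind Partners LP (R2): 70% × 43% × 23% × 35% = 2.42305% of Ashford Shipping BV.
Chain via Beacon Group plc → Larkspur Energy Co. → Fairlane Logistics SA (R2): 96% × 72% × 53% × 35% = 12.82176% of Ashford Shipping BV.
Aggregating (R1): 2.42305% + 12.82176% = 15.24481%.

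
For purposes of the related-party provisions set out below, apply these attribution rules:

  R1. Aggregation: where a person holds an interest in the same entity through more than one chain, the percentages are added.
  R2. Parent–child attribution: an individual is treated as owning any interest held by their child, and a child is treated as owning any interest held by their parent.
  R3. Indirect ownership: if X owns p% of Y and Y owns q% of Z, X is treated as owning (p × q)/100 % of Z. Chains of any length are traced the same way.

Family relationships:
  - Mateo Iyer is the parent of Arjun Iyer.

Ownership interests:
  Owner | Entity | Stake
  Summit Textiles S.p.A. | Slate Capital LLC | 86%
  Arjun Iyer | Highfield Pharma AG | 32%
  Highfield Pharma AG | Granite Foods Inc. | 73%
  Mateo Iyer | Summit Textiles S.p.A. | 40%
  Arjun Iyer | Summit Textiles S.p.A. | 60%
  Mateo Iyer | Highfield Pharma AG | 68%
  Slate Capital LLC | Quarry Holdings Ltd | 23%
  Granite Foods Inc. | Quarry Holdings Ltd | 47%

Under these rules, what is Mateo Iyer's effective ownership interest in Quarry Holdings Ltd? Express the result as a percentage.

By parent–child attribution (R2), Mateo Iyer is treated as also owning Arjun Iyer's interest in Highfield Pharma AG, giving 68% + 32% = 100%.
By parent–child attribution (R2), Mateo Iyer is treated as also owning Arjun Iyer's interest in Summit Textiles S.p.A, giving 40% + 60% = 100%.
Chain via Highfield Pharma AG → Granite Foods Inc. (R3): 100% × 73% × 47% = 34.31% of Quarry Holdings Ltd.
Chain via Summit Textiles S.p.A. → Slate Capital LLC (R3): 100% × 86% × 23% = 19.78% of Quarry Holdings Ltd.
Aggregating (R1): 34.31% + 19.78% = 54.09%.

54.09%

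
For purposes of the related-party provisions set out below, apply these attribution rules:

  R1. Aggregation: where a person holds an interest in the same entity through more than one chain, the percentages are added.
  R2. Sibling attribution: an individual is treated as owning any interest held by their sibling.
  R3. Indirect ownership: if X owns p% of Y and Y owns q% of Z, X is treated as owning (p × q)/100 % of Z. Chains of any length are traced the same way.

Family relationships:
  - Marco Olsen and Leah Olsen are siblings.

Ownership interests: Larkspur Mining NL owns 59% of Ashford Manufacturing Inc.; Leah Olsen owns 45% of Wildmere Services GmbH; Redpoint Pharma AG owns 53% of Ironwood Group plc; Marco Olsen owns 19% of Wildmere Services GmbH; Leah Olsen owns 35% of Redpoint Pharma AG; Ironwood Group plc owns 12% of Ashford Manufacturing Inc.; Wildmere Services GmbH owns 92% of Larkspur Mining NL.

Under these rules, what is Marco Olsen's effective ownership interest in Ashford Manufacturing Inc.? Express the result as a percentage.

By sibling attribution (R2), Marco Olsen is treated as also owning Leah Olsen's interest in Wildmere Services GmbH, giving 19% + 45% = 64%.
By sibling attribution (R2), Marco Olsen is treated as owning Leah Olsen's 35% interest in Redpoint Pharma AG.
Chain via Wildmere Services GmbH → Larkspur Mining NL (R3): 64% × 92% × 59% = 34.7392% of Ashford Manufacturing Inc.
Chain via Redpoint Pharma AG → Ironwood Group plc (R3): 35% × 53% × 12% = 2.226% of Ashford Manufacturing Inc.
Aggregating (R1): 34.7392% + 2.226% = 36.9652%.

36.9652%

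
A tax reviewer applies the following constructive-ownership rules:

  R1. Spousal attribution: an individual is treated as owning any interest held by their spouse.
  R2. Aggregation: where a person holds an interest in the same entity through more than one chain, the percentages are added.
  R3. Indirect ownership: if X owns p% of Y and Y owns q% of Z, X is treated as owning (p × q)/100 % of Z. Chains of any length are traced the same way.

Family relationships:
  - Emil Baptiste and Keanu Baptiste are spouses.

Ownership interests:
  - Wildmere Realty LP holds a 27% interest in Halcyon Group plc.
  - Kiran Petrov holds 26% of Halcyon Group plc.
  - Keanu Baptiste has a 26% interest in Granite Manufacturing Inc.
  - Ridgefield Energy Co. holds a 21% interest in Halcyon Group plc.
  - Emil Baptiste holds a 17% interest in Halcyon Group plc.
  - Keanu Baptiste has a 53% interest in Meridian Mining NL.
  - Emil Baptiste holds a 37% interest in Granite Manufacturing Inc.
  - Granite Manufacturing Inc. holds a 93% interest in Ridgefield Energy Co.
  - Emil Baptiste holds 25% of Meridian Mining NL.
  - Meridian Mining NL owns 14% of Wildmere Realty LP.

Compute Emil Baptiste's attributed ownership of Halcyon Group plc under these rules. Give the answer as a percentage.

By spousal attribution (R1), Emil Baptiste is treated as also owning Keanu Baptiste's interest in Granite Manufacturing Inc, giving 37% + 26% = 63%.
By spousal attribution (R1), Emil Baptiste is treated as also owning Keanu Baptiste's interest in Meridian Mining NL, giving 25% + 53% = 78%.
Chain via Granite Manufacturing Inc. → Ridgefield Energy Co. (R3): 63% × 93% × 21% = 12.3039% of Halcyon Group plc.
Chain via Meridian Mining NL → Wildmere Realty LP (R3): 78% × 14% × 27% = 2.9484% of Halcyon Group plc.
Direct interest in Halcyon Group plc: 17%.
Aggregating (R2): 12.3039% + 2.9484% + 17% = 32.2523%.

32.2523%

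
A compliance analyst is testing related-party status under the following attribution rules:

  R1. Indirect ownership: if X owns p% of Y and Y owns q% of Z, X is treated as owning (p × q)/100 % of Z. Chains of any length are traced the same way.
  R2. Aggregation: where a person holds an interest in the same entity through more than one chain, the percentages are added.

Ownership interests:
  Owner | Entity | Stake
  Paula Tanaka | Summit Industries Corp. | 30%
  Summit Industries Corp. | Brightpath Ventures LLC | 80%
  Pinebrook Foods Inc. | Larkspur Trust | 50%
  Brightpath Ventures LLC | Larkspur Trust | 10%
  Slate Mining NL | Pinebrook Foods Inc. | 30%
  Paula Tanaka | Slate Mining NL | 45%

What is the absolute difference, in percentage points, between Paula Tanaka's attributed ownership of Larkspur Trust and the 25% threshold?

15.85

Chain via Summit Industries Corp. → Brightpath Ventures LLC (R1): 30% × 80% × 10% = 2.4% of Larkspur Trust.
Chain via Slate Mining NL → Pinebrook Foods Inc. (R1): 45% × 30% × 50% = 6.75% of Larkspur Trust.
Aggregating (R2): 2.4% + 6.75% = 9.15%.
9.15% falls short of the 25% threshold by 15.85 percentage points.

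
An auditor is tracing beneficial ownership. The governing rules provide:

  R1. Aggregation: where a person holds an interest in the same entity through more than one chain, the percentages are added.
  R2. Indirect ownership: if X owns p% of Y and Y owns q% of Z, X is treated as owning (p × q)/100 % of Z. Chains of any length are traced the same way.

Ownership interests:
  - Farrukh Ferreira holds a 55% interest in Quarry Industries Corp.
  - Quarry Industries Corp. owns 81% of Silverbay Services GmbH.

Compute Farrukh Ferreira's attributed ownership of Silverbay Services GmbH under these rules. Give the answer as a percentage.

Chain via Quarry Industries Corp. (R2): 55% × 81% = 44.55% of Silverbay Services GmbH.

44.55%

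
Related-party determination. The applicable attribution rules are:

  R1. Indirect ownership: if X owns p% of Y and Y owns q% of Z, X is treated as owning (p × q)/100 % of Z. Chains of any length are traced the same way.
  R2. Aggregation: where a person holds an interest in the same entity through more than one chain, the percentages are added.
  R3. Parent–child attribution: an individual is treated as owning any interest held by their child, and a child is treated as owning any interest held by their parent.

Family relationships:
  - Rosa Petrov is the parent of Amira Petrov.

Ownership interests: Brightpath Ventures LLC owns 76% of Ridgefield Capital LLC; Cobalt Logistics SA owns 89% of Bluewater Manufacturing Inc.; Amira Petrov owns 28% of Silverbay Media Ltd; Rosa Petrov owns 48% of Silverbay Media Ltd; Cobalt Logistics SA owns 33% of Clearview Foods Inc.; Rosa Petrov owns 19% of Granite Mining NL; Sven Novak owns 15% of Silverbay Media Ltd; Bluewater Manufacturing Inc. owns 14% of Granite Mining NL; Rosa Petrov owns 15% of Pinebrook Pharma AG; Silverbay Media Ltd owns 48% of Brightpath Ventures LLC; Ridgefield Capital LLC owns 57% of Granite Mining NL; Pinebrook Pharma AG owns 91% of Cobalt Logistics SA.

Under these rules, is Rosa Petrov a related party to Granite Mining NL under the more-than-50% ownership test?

By parent–child attribution (R3), Rosa Petrov is treated as also owning Amira Petrov's interest in Silverbay Media Ltd, giving 48% + 28% = 76%.
Chain via Pinebrook Pharma AG → Cobalt Logistics SA → Bluewater Manufacturing Inc. (R1): 15% × 91% × 89% × 14% = 1.70079% of Granite Mining NL.
Chain via Silverbay Media Ltd → Brightpath Ventures LLC → Ridgefield Capital LLC (R1): 76% × 48% × 76% × 57% = 15.803136% of Granite Mining NL.
Direct interest in Granite Mining NL: 19%.
Aggregating (R2): 1.70079% + 15.803136% + 19% = 36.503926%.
36.503926% does not exceed the 50% threshold, so Rosa is not a related party to Granite Mining NL.

No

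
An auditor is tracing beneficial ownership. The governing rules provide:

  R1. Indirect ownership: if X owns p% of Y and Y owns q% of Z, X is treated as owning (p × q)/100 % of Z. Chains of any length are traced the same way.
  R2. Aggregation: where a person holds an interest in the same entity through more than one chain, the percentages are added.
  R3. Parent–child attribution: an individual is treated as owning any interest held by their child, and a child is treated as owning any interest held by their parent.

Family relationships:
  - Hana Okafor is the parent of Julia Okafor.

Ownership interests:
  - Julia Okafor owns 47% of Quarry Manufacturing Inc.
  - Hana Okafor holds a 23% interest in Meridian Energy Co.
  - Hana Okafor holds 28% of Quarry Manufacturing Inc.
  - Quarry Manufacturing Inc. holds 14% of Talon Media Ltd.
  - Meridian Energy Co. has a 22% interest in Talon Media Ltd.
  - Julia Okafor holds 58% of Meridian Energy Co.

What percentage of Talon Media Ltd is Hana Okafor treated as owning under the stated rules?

By parent–child attribution (R3), Hana Okafor is treated as also owning Julia Okafor's interest in Quarry Manufacturing Inc, giving 28% + 47% = 75%.
By parent–child attribution (R3), Hana Okafor is treated as also owning Julia Okafor's interest in Meridian Energy Co, giving 23% + 58% = 81%.
Chain via Quarry Manufacturing Inc. (R1): 75% × 14% = 10.5% of Talon Media Ltd.
Chain via Meridian Energy Co. (R1): 81% × 22% = 17.82% of Talon Media Ltd.
Aggregating (R2): 10.5% + 17.82% = 28.32%.

28.32%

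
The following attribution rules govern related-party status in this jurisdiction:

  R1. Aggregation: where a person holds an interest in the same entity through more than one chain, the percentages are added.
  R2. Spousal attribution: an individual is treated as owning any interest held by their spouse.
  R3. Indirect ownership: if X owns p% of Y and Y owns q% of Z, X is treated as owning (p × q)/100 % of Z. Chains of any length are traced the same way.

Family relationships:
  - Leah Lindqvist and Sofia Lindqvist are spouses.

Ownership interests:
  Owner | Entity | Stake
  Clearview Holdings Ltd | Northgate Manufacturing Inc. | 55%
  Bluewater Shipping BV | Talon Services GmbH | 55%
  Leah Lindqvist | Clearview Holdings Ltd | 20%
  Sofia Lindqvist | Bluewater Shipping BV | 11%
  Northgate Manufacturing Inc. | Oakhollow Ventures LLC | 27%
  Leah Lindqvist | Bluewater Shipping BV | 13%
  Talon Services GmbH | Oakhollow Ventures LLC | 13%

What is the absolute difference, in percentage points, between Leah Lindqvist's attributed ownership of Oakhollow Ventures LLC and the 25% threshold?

By spousal attribution (R2), Leah Lindqvist is treated as also owning Sofia Lindqvist's interest in Bluewater Shipping BV, giving 13% + 11% = 24%.
Chain via Clearview Holdings Ltd → Northgate Manufacturing Inc. (R3): 20% × 55% × 27% = 2.97% of Oakhollow Ventures LLC.
Chain via Bluewater Shipping BV → Talon Services GmbH (R3): 24% × 55% × 13% = 1.716% of Oakhollow Ventures LLC.
Aggregating (R1): 2.97% + 1.716% = 4.686%.
4.686% falls short of the 25% threshold by 20.314 percentage points.

20.314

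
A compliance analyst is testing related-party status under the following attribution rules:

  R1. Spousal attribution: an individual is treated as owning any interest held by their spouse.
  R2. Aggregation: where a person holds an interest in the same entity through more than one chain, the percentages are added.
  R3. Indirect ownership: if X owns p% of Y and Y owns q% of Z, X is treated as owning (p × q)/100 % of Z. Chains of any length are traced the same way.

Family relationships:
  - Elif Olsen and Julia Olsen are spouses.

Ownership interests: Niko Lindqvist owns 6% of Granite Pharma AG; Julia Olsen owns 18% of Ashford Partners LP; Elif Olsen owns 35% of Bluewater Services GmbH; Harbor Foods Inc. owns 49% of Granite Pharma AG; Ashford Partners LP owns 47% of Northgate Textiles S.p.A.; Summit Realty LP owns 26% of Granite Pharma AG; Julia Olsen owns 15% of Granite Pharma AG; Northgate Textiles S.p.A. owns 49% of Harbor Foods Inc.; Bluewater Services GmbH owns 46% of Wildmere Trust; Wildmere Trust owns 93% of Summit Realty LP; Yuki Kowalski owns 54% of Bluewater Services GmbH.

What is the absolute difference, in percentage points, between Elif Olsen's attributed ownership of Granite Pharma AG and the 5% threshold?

15.924226

By spousal attribution (R1), Elif Olsen is treated as owning Julia Olsen's 18% interest in Ashford Partners LP.
By spousal attribution (R1), Elif Olsen is treated as owning Julia Olsen's 15% interest in Granite Pharma AG.
Chain via Bluewater Services GmbH → Wildmere Trust → Summit Realty LP (R3): 35% × 46% × 93% × 26% = 3.89298% of Granite Pharma AG.
Chain via Ashford Partners LP → Northgate Textiles S.p.A. → Harbor Foods Inc. (R3): 18% × 47% × 49% × 49% = 2.031246% of Granite Pharma AG.
Direct interest in Granite Pharma AG: 15%.
Aggregating (R2): 3.89298% + 2.031246% + 15% = 20.924226%.
20.924226% exceeds the 5% threshold by 15.924226 percentage points.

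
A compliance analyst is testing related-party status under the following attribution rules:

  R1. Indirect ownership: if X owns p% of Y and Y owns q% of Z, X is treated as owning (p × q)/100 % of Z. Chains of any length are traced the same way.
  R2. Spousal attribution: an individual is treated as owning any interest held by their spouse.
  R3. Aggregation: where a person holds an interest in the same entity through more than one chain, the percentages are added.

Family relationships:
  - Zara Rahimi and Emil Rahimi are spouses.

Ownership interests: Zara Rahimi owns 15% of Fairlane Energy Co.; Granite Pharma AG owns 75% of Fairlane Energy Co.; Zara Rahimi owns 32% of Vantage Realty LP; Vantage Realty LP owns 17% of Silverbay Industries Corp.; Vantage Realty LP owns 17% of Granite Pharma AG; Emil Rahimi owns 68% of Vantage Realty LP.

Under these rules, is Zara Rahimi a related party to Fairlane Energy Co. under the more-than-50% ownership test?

By spousal attribution (R2), Zara Rahimi is treated as also owning Emil Rahimi's interest in Vantage Realty LP, giving 32% + 68% = 100%.
Chain via Vantage Realty LP → Granite Pharma AG (R1): 100% × 17% × 75% = 12.75% of Fairlane Energy Co.
Direct interest in Fairlane Energy Co: 15%.
Aggregating (R3): 12.75% + 15% = 27.75%.
27.75% does not exceed the 50% threshold, so Zara is not a related party to Fairlane Energy Co.

No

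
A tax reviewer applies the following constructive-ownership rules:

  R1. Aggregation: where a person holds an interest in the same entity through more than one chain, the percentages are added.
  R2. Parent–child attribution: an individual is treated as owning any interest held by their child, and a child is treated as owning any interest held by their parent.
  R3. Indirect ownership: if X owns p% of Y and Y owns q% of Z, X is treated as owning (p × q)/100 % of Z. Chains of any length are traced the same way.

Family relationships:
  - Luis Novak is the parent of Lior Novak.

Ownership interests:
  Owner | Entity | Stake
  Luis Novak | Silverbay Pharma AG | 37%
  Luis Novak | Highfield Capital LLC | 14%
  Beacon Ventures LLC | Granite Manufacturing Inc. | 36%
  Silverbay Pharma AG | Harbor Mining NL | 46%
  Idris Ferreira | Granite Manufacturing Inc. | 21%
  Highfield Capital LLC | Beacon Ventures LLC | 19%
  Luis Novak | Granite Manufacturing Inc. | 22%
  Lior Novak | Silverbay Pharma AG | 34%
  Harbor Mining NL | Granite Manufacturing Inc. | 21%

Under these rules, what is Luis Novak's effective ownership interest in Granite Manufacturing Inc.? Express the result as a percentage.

29.8162%

By parent–child attribution (R2), Luis Novak is treated as also owning Lior Novak's interest in Silverbay Pharma AG, giving 37% + 34% = 71%.
Chain via Silverbay Pharma AG → Harbor Mining NL (R3): 71% × 46% × 21% = 6.8586% of Granite Manufacturing Inc.
Chain via Highfield Capital LLC → Beacon Ventures LLC (R3): 14% × 19% × 36% = 0.9576% of Granite Manufacturing Inc.
Direct interest in Granite Manufacturing Inc: 22%.
Aggregating (R1): 6.8586% + 0.9576% + 22% = 29.8162%.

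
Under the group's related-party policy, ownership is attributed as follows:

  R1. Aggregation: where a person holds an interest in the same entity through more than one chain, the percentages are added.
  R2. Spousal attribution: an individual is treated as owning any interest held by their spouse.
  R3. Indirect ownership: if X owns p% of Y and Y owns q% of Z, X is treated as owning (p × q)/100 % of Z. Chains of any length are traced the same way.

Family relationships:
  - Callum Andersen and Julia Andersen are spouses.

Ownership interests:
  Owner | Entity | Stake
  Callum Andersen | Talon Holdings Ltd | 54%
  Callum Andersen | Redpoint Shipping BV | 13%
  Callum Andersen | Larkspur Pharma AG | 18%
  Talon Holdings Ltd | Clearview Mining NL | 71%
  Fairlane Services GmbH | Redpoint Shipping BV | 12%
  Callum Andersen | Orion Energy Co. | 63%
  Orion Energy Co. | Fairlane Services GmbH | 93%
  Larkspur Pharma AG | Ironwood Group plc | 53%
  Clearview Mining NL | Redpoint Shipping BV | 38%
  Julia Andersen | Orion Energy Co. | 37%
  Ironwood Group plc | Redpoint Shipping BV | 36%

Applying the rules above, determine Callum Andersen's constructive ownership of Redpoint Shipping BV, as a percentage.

By spousal attribution (R2), Callum Andersen is treated as also owning Julia Andersen's interest in Orion Energy Co, giving 63% + 37% = 100%.
Chain via Larkspur Pharma AG → Ironwood Group plc (R3): 18% × 53% × 36% = 3.4344% of Redpoint Shipping BV.
Chain via Talon Holdings Ltd → Clearview Mining NL (R3): 54% × 71% × 38% = 14.5692% of Redpoint Shipping BV.
Chain via Orion Energy Co. → Fairlane Services GmbH (R3): 100% × 93% × 12% = 11.16% of Redpoint Shipping BV.
Direct interest in Redpoint Shipping BV: 13%.
Aggregating (R1): 3.4344% + 14.5692% + 11.16% + 13% = 42.1636%.

42.1636%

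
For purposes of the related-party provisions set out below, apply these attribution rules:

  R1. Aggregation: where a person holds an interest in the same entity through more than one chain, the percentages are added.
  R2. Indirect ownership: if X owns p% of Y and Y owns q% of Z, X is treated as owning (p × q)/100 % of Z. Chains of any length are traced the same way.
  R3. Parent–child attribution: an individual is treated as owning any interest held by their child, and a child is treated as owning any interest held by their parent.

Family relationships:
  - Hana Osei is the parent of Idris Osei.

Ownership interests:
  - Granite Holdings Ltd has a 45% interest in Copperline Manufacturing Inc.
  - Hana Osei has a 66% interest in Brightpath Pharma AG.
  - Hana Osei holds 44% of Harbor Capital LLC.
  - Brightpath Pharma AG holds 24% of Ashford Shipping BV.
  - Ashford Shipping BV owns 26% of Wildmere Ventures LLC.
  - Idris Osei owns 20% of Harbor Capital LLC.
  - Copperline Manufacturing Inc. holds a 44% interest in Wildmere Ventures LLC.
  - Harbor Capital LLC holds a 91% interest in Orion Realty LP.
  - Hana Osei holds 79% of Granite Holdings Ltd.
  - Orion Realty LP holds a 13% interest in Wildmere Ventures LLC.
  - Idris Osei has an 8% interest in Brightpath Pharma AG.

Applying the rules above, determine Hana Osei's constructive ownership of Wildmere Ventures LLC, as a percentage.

27.8308%

By parent–child attribution (R3), Hana Osei is treated as also owning Idris Osei's interest in Harbor Capital LLC, giving 44% + 20% = 64%.
By parent–child attribution (R3), Hana Osei is treated as also owning Idris Osei's interest in Brightpath Pharma AG, giving 66% + 8% = 74%.
Chain via Harbor Capital LLC → Orion Realty LP (R2): 64% × 91% × 13% = 7.5712% of Wildmere Ventures LLC.
Chain via Brightpath Pharma AG → Ashford Shipping BV (R2): 74% × 24% × 26% = 4.6176% of Wildmere Ventures LLC.
Chain via Granite Holdings Ltd → Copperline Manufacturing Inc. (R2): 79% × 45% × 44% = 15.642% of Wildmere Ventures LLC.
Aggregating (R1): 7.5712% + 4.6176% + 15.642% = 27.8308%.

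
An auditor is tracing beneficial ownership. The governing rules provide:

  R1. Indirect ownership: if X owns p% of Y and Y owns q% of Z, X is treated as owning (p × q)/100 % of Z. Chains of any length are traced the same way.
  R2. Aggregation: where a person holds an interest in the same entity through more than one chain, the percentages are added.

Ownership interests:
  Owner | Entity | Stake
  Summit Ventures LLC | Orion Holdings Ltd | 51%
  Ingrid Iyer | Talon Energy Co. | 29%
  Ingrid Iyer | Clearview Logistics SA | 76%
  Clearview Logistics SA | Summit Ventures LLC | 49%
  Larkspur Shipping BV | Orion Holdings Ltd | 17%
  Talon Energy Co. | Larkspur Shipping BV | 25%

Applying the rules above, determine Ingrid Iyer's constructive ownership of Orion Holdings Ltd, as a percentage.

Chain via Talon Energy Co. → Larkspur Shipping BV (R1): 29% × 25% × 17% = 1.2325% of Orion Holdings Ltd.
Chain via Clearview Logistics SA → Summit Ventures LLC (R1): 76% × 49% × 51% = 18.9924% of Orion Holdings Ltd.
Aggregating (R2): 1.2325% + 18.9924% = 20.2249%.

20.2249%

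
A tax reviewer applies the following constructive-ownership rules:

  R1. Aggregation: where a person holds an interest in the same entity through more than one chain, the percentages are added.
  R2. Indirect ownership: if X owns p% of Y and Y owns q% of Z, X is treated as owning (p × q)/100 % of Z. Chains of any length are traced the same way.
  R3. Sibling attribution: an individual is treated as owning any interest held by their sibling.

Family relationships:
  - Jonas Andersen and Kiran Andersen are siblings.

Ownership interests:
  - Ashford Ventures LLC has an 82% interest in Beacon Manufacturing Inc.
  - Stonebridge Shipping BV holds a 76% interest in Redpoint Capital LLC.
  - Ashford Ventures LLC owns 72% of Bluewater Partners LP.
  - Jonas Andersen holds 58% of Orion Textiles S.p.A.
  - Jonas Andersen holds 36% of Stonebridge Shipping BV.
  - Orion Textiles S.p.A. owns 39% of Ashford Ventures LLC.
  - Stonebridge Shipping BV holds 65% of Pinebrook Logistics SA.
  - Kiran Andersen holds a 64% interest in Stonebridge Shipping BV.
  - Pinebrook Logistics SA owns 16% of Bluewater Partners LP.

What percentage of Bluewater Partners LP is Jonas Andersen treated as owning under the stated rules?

By sibling attribution (R3), Jonas Andersen is treated as also owning Kiran Andersen's interest in Stonebridge Shipping BV, giving 36% + 64% = 100%.
Chain via Stonebridge Shipping BV → Pinebrook Logistics SA (R2): 100% × 65% × 16% = 10.4% of Bluewater Partners LP.
Chain via Orion Textiles S.p.A. → Ashford Ventures LLC (R2): 58% × 39% × 72% = 16.2864% of Bluewater Partners LP.
Aggregating (R1): 10.4% + 16.2864% = 26.6864%.

26.6864%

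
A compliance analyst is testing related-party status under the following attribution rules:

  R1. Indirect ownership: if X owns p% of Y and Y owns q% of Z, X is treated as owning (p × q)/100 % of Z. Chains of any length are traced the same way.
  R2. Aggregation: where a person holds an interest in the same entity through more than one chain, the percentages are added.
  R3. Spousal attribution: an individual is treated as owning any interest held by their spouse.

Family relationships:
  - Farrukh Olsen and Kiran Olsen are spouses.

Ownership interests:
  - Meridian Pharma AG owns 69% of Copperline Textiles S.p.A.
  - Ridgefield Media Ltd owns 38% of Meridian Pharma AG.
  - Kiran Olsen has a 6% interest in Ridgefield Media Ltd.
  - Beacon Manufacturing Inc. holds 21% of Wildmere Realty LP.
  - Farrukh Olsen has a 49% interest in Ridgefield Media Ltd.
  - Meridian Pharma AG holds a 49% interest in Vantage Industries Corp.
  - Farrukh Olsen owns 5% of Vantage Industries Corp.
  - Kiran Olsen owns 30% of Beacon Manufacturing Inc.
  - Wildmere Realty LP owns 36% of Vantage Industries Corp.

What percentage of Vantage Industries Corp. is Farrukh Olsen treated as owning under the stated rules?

17.509%

By spousal attribution (R3), Farrukh Olsen is treated as also owning Kiran Olsen's interest in Ridgefield Media Ltd, giving 49% + 6% = 55%.
By spousal attribution (R3), Farrukh Olsen is treated as owning Kiran Olsen's 30% interest in Beacon Manufacturing Inc.
Chain via Ridgefield Media Ltd → Meridian Pharma AG (R1): 55% × 38% × 49% = 10.241% of Vantage Industries Corp.
Direct interest in Vantage Industries Corp: 5%.
Chain via Beacon Manufacturing Inc. → Wildmere Realty LP (R1): 30% × 21% × 36% = 2.268% of Vantage Industries Corp.
Aggregating (R2): 10.241% + 5% + 2.268% = 17.509%.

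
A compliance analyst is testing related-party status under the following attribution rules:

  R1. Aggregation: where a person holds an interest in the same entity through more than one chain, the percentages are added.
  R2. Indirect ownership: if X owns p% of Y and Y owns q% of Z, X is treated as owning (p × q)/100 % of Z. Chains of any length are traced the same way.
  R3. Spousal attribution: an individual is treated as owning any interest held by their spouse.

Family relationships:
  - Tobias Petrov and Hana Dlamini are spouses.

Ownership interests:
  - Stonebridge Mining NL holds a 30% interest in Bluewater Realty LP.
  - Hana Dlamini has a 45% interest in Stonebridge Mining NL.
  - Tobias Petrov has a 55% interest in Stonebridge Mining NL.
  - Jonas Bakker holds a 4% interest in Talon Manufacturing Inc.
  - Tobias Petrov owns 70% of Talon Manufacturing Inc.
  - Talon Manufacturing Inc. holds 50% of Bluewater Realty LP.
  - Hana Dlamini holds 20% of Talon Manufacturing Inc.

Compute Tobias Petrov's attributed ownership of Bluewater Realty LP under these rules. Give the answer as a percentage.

75%

By spousal attribution (R3), Tobias Petrov is treated as also owning Hana Dlamini's interest in Talon Manufacturing Inc, giving 70% + 20% = 90%.
By spousal attribution (R3), Tobias Petrov is treated as also owning Hana Dlamini's interest in Stonebridge Mining NL, giving 55% + 45% = 100%.
Chain via Talon Manufacturing Inc. (R2): 90% × 50% = 45% of Bluewater Realty LP.
Chain via Stonebridge Mining NL (R2): 100% × 30% = 30% of Bluewater Realty LP.
Aggregating (R1): 45% + 30% = 75%.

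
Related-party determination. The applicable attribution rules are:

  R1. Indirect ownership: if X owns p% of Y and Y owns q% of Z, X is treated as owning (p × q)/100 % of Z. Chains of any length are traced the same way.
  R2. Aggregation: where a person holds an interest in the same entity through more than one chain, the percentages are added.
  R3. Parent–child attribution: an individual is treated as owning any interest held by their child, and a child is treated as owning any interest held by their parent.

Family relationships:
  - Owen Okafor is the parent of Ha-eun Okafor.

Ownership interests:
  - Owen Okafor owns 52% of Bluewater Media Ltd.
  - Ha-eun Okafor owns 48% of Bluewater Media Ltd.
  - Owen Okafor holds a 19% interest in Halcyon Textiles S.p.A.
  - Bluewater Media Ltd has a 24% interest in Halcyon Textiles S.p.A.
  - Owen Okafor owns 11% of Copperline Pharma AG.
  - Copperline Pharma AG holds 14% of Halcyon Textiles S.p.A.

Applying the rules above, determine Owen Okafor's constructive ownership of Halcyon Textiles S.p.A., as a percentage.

44.54%

By parent–child attribution (R3), Owen Okafor is treated as also owning Ha-eun Okafor's interest in Bluewater Media Ltd, giving 52% + 48% = 100%.
Chain via Copperline Pharma AG (R1): 11% × 14% = 1.54% of Halcyon Textiles S.p.A.
Chain via Bluewater Media Ltd (R1): 100% × 24% = 24% of Halcyon Textiles S.p.A.
Direct interest in Halcyon Textiles S.p.A: 19%.
Aggregating (R2): 1.54% + 24% + 19% = 44.54%.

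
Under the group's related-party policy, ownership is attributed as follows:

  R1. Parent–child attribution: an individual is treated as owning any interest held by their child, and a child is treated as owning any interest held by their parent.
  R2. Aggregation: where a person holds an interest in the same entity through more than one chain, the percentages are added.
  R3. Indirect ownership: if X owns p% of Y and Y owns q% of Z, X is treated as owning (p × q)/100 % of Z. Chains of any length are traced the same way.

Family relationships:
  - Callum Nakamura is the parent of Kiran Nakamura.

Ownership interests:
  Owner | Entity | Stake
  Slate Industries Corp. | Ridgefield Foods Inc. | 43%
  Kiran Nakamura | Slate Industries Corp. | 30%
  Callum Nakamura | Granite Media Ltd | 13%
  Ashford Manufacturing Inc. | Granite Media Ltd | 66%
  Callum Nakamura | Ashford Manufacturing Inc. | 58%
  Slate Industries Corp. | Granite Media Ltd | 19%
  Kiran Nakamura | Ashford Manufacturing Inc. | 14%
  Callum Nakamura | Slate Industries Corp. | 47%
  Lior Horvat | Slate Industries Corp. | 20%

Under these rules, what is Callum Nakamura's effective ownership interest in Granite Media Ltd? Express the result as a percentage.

75.15%

By parent–child attribution (R1), Callum Nakamura is treated as also owning Kiran Nakamura's interest in Slate Industries Corp, giving 47% + 30% = 77%.
By parent–child attribution (R1), Callum Nakamura is treated as also owning Kiran Nakamura's interest in Ashford Manufacturing Inc, giving 58% + 14% = 72%.
Chain via Slate Industries Corp. (R3): 77% × 19% = 14.63% of Granite Media Ltd.
Chain via Ashford Manufacturing Inc. (R3): 72% × 66% = 47.52% of Granite Media Ltd.
Direct interest in Granite Media Ltd: 13%.
Aggregating (R2): 14.63% + 47.52% + 13% = 75.15%.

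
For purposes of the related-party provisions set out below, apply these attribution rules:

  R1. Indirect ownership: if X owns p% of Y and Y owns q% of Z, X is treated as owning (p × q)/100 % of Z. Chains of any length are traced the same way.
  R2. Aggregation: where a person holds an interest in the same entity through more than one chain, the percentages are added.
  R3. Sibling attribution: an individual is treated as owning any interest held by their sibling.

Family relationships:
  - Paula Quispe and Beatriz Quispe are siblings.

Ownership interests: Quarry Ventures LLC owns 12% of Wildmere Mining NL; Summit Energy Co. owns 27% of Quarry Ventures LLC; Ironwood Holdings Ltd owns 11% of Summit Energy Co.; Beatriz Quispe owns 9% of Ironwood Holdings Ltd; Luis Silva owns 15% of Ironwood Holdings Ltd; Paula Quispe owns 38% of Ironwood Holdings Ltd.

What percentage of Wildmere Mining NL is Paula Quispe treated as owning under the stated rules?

By sibling attribution (R3), Paula Quispe is treated as also owning Beatriz Quispe's interest in Ironwood Holdings Ltd, giving 38% + 9% = 47%.
Chain via Ironwood Holdings Ltd → Summit Energy Co. → Quarry Ventures LLC (R1): 47% × 11% × 27% × 12% = 0.167508% of Wildmere Mining NL.

0.167508%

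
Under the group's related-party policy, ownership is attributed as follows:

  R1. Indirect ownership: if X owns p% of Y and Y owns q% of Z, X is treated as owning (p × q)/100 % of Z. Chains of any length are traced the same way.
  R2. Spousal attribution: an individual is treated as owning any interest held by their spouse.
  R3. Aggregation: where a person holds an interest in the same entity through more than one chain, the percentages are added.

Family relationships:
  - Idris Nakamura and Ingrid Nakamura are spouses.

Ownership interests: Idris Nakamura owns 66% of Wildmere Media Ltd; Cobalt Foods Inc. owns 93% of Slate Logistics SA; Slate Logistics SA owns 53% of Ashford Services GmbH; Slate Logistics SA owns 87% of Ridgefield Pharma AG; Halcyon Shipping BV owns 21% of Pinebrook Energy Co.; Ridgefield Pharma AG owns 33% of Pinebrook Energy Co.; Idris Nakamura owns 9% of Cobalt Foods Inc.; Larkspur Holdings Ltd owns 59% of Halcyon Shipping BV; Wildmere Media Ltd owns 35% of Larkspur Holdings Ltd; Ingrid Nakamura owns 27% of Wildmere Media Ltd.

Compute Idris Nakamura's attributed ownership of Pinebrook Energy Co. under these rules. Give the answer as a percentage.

By spousal attribution (R2), Idris Nakamura is treated as also owning Ingrid Nakamura's interest in Wildmere Media Ltd, giving 66% + 27% = 93%.
Chain via Wildmere Media Ltd → Larkspur Holdings Ltd → Halcyon Shipping BV (R1): 93% × 35% × 59% × 21% = 4.032945% of Pinebrook Energy Co.
Chain via Cobalt Foods Inc. → Slate Logistics SA → Ridgefield Pharma AG (R1): 9% × 93% × 87% × 33% = 2.403027% of Pinebrook Energy Co.
Aggregating (R3): 4.032945% + 2.403027% = 6.435972%.

6.435972%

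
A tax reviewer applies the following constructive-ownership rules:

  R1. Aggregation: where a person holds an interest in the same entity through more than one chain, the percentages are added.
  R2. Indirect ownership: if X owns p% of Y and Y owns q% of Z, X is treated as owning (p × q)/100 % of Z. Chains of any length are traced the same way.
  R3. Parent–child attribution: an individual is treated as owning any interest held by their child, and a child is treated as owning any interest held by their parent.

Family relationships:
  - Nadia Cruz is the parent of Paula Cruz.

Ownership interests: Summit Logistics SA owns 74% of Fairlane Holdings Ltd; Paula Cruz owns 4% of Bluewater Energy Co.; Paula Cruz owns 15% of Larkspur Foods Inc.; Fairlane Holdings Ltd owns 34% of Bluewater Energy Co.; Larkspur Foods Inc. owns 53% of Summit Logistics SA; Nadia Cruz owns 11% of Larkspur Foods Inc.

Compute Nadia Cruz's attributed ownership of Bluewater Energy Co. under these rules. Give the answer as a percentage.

By parent–child attribution (R3), Nadia Cruz is treated as also owning Paula Cruz's interest in Larkspur Foods Inc, giving 11% + 15% = 26%.
By parent–child attribution (R3), Nadia Cruz is treated as owning Paula Cruz's 4% interest in Bluewater Energy Co.
Chain via Larkspur Foods Inc. → Summit Logistics SA → Fairlane Holdings Ltd (R2): 26% × 53% × 74% × 34% = 3.467048% of Bluewater Energy Co.
Direct interest in Bluewater Energy Co: 4%.
Aggregating (R1): 3.467048% + 4% = 7.467048%.

7.467048%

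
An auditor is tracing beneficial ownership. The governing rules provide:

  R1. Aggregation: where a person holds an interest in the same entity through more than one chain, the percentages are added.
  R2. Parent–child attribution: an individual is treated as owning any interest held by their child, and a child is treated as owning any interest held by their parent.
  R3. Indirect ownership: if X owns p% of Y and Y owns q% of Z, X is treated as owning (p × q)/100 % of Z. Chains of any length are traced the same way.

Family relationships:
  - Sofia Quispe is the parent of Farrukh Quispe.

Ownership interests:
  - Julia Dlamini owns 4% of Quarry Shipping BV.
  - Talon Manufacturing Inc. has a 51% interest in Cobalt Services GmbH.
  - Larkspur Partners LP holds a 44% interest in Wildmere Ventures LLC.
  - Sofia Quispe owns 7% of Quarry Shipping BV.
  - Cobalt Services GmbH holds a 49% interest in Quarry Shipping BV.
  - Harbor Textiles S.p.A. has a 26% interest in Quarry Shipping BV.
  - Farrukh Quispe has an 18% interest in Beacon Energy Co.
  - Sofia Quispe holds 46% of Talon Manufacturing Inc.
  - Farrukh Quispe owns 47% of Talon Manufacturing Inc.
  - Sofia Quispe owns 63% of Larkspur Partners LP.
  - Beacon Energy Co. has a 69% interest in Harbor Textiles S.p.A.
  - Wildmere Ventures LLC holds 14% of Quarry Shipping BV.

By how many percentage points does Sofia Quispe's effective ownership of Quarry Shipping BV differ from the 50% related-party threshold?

12.6493

By parent–child attribution (R2), Sofia Quispe is treated as also owning Farrukh Quispe's interest in Talon Manufacturing Inc, giving 46% + 47% = 93%.
By parent–child attribution (R2), Sofia Quispe is treated as owning Farrukh Quispe's 18% interest in Beacon Energy Co.
Chain via Talon Manufacturing Inc. → Cobalt Services GmbH (R3): 93% × 51% × 49% = 23.2407% of Quarry Shipping BV.
Chain via Larkspur Partners LP → Wildmere Ventures LLC (R3): 63% × 44% × 14% = 3.8808% of Quarry Shipping BV.
Direct interest in Quarry Shipping BV: 7%.
Chain via Beacon Energy Co. → Harbor Textiles S.p.A. (R3): 18% × 69% × 26% = 3.2292% of Quarry Shipping BV.
Aggregating (R1): 23.2407% + 3.8808% + 7% + 3.2292% = 37.3507%.
37.3507% falls short of the 50% threshold by 12.6493 percentage points.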